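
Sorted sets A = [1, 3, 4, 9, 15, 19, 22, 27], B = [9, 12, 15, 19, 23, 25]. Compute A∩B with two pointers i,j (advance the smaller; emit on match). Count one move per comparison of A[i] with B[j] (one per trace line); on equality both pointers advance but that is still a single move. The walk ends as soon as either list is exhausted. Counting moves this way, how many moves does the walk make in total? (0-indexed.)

10 moves

i=0 j=0: 1<9, i++
i=1 j=0: 3<9, i++
i=2 j=0: 4<9, i++
i=3 j=0: 9==9 emit, i++,j++
i=4 j=1: 15>12, j++
i=4 j=2: 15==15 emit, i++,j++
i=5 j=3: 19==19 emit, i++,j++
i=6 j=4: 22<23, i++
i=7 j=4: 27>23, j++
i=7 j=5: 27>25, j++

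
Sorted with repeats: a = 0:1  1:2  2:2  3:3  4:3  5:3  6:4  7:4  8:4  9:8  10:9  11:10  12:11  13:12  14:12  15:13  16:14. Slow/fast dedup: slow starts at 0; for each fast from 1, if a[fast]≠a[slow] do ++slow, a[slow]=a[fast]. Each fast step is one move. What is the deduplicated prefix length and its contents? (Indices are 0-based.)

length 11; prefix = [1, 2, 3, 4, 8, 9, 10, 11, 12, 13, 14]

slow=0 fast=1: a[fast]=2≠a[slow]=1 write a[1]=2, slow++,fast++
slow=1 fast=2: a[fast]=2=a[slow] dup, fast++
slow=1 fast=3: a[fast]=3≠a[slow]=2 write a[2]=3, slow++,fast++
slow=2 fast=4: a[fast]=3=a[slow] dup, fast++
slow=2 fast=5: a[fast]=3=a[slow] dup, fast++
slow=2 fast=6: a[fast]=4≠a[slow]=3 write a[3]=4, slow++,fast++
slow=3 fast=7: a[fast]=4=a[slow] dup, fast++
slow=3 fast=8: a[fast]=4=a[slow] dup, fast++
slow=3 fast=9: a[fast]=8≠a[slow]=4 write a[4]=8, slow++,fast++
slow=4 fast=10: a[fast]=9≠a[slow]=8 write a[5]=9, slow++,fast++
slow=5 fast=11: a[fast]=10≠a[slow]=9 write a[6]=10, slow++,fast++
slow=6 fast=12: a[fast]=11≠a[slow]=10 write a[7]=11, slow++,fast++
slow=7 fast=13: a[fast]=12≠a[slow]=11 write a[8]=12, slow++,fast++
slow=8 fast=14: a[fast]=12=a[slow] dup, fast++
slow=8 fast=15: a[fast]=13≠a[slow]=12 write a[9]=13, slow++,fast++
slow=9 fast=16: a[fast]=14≠a[slow]=13 write a[10]=14, slow++,fast++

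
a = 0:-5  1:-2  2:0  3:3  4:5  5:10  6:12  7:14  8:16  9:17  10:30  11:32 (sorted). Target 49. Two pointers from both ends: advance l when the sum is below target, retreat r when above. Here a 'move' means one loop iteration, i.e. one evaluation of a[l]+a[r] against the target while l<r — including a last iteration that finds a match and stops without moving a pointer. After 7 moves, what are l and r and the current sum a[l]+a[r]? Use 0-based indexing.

l=7, r=11, sum=46

l=0 r=11: -5+32=27 <49, l++
l=1 r=11: -2+32=30 <49, l++
l=2 r=11: 0+32=32 <49, l++
l=3 r=11: 3+32=35 <49, l++
l=4 r=11: 5+32=37 <49, l++
l=5 r=11: 10+32=42 <49, l++
l=6 r=11: 12+32=44 <49, l++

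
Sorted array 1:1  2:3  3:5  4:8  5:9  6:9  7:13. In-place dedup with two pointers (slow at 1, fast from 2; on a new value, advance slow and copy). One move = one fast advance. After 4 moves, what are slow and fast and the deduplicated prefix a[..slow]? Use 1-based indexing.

slow=1 fast=2: a[fast]=3≠a[slow]=1 write a[2]=3, slow++,fast++
slow=2 fast=3: a[fast]=5≠a[slow]=3 write a[3]=5, slow++,fast++
slow=3 fast=4: a[fast]=8≠a[slow]=5 write a[4]=8, slow++,fast++
slow=4 fast=5: a[fast]=9≠a[slow]=8 write a[5]=9, slow++,fast++

slow=5, fast=6, prefix=[1, 3, 5, 8, 9]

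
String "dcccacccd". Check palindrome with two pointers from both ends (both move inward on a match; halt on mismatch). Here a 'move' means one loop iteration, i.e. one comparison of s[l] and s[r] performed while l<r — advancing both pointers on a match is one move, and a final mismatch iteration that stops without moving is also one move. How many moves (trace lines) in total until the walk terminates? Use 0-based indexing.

4 moves

[0,8] 'd'=='d' → l++,r--
[1,7] 'c'=='c' → l++,r--
[2,6] 'c'=='c' → l++,r--
[3,5] 'c'=='c' → l++,r--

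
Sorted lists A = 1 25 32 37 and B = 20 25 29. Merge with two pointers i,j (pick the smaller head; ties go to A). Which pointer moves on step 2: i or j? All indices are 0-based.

j

[i=0,j=0] A[i]=1<=B[j]=20 take 1 → i++
[i=1,j=0] A[i]=25>B[j]=20 take 20 → j++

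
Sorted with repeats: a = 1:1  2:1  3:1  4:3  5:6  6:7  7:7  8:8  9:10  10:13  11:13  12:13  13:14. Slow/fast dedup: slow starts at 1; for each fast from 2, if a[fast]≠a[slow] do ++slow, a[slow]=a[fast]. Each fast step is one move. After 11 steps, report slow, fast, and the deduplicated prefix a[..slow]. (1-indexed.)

(s=1,f=2) a[fast]=1=a[slow] dup → fast++
(s=1,f=3) a[fast]=1=a[slow] dup → fast++
(s=1,f=4) a[fast]=3≠a[slow]=1 write a[2]=3 → slow++,fast++
(s=2,f=5) a[fast]=6≠a[slow]=3 write a[3]=6 → slow++,fast++
(s=3,f=6) a[fast]=7≠a[slow]=6 write a[4]=7 → slow++,fast++
(s=4,f=7) a[fast]=7=a[slow] dup → fast++
(s=4,f=8) a[fast]=8≠a[slow]=7 write a[5]=8 → slow++,fast++
(s=5,f=9) a[fast]=10≠a[slow]=8 write a[6]=10 → slow++,fast++
(s=6,f=10) a[fast]=13≠a[slow]=10 write a[7]=13 → slow++,fast++
(s=7,f=11) a[fast]=13=a[slow] dup → fast++
(s=7,f=12) a[fast]=13=a[slow] dup → fast++

slow=7, fast=13, prefix=[1, 3, 6, 7, 8, 10, 13]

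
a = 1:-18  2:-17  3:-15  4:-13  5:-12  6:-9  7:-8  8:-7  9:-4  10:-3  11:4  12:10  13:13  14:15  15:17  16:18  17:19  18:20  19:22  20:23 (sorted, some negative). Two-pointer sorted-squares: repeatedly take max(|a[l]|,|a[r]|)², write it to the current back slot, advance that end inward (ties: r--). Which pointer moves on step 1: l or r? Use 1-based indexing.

[1,20] |-18|<=|23| out[20]=529 → r--

r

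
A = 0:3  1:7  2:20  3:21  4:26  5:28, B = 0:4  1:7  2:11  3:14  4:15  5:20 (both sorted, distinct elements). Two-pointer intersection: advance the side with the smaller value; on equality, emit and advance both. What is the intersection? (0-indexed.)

intersection = [7, 20]

i=0 j=0: 3<4, i++
i=1 j=0: 7>4, j++
i=1 j=1: 7==7 emit, i++,j++
i=2 j=2: 20>11, j++
i=2 j=3: 20>14, j++
i=2 j=4: 20>15, j++
i=2 j=5: 20==20 emit, i++,j++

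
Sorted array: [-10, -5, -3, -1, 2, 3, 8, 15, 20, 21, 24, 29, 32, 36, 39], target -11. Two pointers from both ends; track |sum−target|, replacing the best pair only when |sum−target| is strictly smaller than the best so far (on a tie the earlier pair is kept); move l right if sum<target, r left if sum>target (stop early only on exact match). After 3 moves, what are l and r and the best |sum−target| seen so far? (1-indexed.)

[1,15] -10+39=29 d=40 * → r--
[1,14] -10+36=26 d=37 * → r--
[1,13] -10+32=22 d=33 * → r--

l=1, r=12, best |Δ|=33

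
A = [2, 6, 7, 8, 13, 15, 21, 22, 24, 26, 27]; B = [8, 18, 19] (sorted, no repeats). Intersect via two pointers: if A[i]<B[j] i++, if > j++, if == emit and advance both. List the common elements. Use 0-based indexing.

intersection = [8]

i=0 j=0: 2<8, i++
i=1 j=0: 6<8, i++
i=2 j=0: 7<8, i++
i=3 j=0: 8==8 emit, i++,j++
i=4 j=1: 13<18, i++
i=5 j=1: 15<18, i++
i=6 j=1: 21>18, j++
i=6 j=2: 21>19, j++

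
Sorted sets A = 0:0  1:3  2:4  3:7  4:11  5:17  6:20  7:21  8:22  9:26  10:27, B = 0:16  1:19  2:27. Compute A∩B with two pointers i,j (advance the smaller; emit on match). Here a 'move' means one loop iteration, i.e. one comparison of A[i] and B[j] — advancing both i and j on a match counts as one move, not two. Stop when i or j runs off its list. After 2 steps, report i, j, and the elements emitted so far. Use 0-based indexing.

i=2, j=0, emitted=[]

i=0 j=0: 0<16, i++
i=1 j=0: 3<16, i++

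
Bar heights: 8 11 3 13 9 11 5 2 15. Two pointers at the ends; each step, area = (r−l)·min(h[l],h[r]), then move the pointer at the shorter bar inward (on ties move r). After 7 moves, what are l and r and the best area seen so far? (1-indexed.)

l=8, r=9, best area=77

[1,9] min(8,15)*8=64 best=64 * → l++
[2,9] min(11,15)*7=77 best=77 * → l++
[3,9] min(3,15)*6=18 best=77 → l++
[4,9] min(13,15)*5=65 best=77 → l++
[5,9] min(9,15)*4=36 best=77 → l++
[6,9] min(11,15)*3=33 best=77 → l++
[7,9] min(5,15)*2=10 best=77 → l++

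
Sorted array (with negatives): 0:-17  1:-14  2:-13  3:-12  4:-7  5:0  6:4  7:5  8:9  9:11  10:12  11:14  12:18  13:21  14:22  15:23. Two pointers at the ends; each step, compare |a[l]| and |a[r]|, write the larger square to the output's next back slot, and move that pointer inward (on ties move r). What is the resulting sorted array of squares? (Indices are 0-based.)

[0, 16, 25, 49, 81, 121, 144, 144, 169, 196, 196, 289, 324, 441, 484, 529]

l=0 r=15: |-17|<=|23| out[15]=529, r--
l=0 r=14: |-17|<=|22| out[14]=484, r--
l=0 r=13: |-17|<=|21| out[13]=441, r--
l=0 r=12: |-17|<=|18| out[12]=324, r--
l=0 r=11: |-17|>|14| out[11]=289, l++
l=1 r=11: |-14|<=|14| out[10]=196, r--
l=1 r=10: |-14|>|12| out[9]=196, l++
l=2 r=10: |-13|>|12| out[8]=169, l++
l=3 r=10: |-12|<=|12| out[7]=144, r--
l=3 r=9: |-12|>|11| out[6]=144, l++
l=4 r=9: |-7|<=|11| out[5]=121, r--
l=4 r=8: |-7|<=|9| out[4]=81, r--
l=4 r=7: |-7|>|5| out[3]=49, l++
l=5 r=7: |0|<=|5| out[2]=25, r--
l=5 r=6: |0|<=|4| out[1]=16, r--
l=5 r=5: |0|<=|0| out[0]=0, r--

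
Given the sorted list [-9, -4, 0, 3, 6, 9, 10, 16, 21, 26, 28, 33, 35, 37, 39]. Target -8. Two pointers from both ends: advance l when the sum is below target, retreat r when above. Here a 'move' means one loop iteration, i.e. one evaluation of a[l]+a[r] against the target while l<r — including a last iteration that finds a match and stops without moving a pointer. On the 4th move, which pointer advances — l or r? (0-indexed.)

[0,14] -9+39=30 >-8 → r--
[0,13] -9+37=28 >-8 → r--
[0,12] -9+35=26 >-8 → r--
[0,11] -9+33=24 >-8 → r--

r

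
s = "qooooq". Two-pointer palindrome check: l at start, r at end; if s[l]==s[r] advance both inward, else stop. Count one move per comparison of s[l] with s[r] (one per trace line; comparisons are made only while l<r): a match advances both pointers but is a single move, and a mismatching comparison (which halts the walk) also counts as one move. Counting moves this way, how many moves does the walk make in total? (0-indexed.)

l=0 r=5: 'q'=='q', l++,r--
l=1 r=4: 'o'=='o', l++,r--
l=2 r=3: 'o'=='o', l++,r--

3 moves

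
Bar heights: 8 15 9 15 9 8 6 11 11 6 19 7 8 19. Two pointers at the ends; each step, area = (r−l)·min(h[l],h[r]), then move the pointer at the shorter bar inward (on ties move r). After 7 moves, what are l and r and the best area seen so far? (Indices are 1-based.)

l=8, r=14, best area=180

l=1 r=14: min(8,19)*13=104 best=104 *, l++
l=2 r=14: min(15,19)*12=180 best=180 *, l++
l=3 r=14: min(9,19)*11=99 best=180, l++
l=4 r=14: min(15,19)*10=150 best=180, l++
l=5 r=14: min(9,19)*9=81 best=180, l++
l=6 r=14: min(8,19)*8=64 best=180, l++
l=7 r=14: min(6,19)*7=42 best=180, l++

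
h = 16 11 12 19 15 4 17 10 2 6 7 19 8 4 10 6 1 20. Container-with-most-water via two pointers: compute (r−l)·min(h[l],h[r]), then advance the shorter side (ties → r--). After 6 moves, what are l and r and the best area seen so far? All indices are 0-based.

l=0 r=17: min(16,20)*17=272 best=272 *, l++
l=1 r=17: min(11,20)*16=176 best=272, l++
l=2 r=17: min(12,20)*15=180 best=272, l++
l=3 r=17: min(19,20)*14=266 best=272, l++
l=4 r=17: min(15,20)*13=195 best=272, l++
l=5 r=17: min(4,20)*12=48 best=272, l++

l=6, r=17, best area=272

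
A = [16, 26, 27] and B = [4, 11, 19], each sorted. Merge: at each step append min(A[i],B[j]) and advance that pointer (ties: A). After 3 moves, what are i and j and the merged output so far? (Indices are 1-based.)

i=2, j=3, merged so far=[4, 11, 16]

i=1 j=1: A[i]=16>B[j]=4 take 4, j++
i=1 j=2: A[i]=16>B[j]=11 take 11, j++
i=1 j=3: A[i]=16<=B[j]=19 take 16, i++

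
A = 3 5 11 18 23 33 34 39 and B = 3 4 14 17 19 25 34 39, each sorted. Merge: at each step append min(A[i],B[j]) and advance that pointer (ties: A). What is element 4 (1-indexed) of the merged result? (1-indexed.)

[i=1,j=1] A[i]=3<=B[j]=3 take 3 → i++
[i=2,j=1] A[i]=5>B[j]=3 take 3 → j++
[i=2,j=2] A[i]=5>B[j]=4 take 4 → j++
[i=2,j=3] A[i]=5<=B[j]=14 take 5 → i++
[i=3,j=3] A[i]=11<=B[j]=14 take 11 → i++
[i=4,j=3] A[i]=18>B[j]=14 take 14 → j++
[i=4,j=4] A[i]=18>B[j]=17 take 17 → j++
[i=4,j=5] A[i]=18<=B[j]=19 take 18 → i++
[i=5,j=5] A[i]=23>B[j]=19 take 19 → j++
[i=5,j=6] A[i]=23<=B[j]=25 take 23 → i++
[i=6,j=6] A[i]=33>B[j]=25 take 25 → j++
[i=6,j=7] A[i]=33<=B[j]=34 take 33 → i++
[i=7,j=7] A[i]=34<=B[j]=34 take 34 → i++
[i=8,j=7] A[i]=39>B[j]=34 take 34 → j++
[i=8,j=8] A[i]=39<=B[j]=39 take 39 → i++
[i=9,j=8] A done, take B[j]=39 → j++

merged[4] = 5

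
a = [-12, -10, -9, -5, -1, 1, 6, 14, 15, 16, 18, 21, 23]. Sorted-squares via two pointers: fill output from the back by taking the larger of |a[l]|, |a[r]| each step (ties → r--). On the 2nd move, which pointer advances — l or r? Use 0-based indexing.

r

[0,12] |-12|<=|23| out[12]=529 → r--
[0,11] |-12|<=|21| out[11]=441 → r--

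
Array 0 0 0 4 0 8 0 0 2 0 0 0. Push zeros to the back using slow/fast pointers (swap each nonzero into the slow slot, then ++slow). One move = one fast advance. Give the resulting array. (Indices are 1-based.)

(s=1,f=1) a[fast]=0 → fast++
(s=1,f=2) a[fast]=0 → fast++
(s=1,f=3) a[fast]=0 → fast++
(s=1,f=4) a[fast]=4≠0 swap→a[1]=4 → slow++,fast++
(s=2,f=5) a[fast]=0 → fast++
(s=2,f=6) a[fast]=8≠0 swap→a[2]=8 → slow++,fast++
(s=3,f=7) a[fast]=0 → fast++
(s=3,f=8) a[fast]=0 → fast++
(s=3,f=9) a[fast]=2≠0 swap→a[3]=2 → slow++,fast++
(s=4,f=10) a[fast]=0 → fast++
(s=4,f=11) a[fast]=0 → fast++
(s=4,f=12) a[fast]=0 → fast++

[4, 8, 2, 0, 0, 0, 0, 0, 0, 0, 0, 0]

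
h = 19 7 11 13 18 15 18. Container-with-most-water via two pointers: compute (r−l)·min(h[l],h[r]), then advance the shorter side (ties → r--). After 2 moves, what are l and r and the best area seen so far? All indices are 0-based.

[0,6] min(19,18)*6=108 best=108 * → r--
[0,5] min(19,15)*5=75 best=108 → r--

l=0, r=4, best area=108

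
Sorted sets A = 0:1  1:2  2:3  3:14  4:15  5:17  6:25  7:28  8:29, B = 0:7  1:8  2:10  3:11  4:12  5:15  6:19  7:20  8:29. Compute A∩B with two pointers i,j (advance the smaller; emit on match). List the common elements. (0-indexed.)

intersection = [15, 29]

i=0 j=0: 1<7, i++
i=1 j=0: 2<7, i++
i=2 j=0: 3<7, i++
i=3 j=0: 14>7, j++
i=3 j=1: 14>8, j++
i=3 j=2: 14>10, j++
i=3 j=3: 14>11, j++
i=3 j=4: 14>12, j++
i=3 j=5: 14<15, i++
i=4 j=5: 15==15 emit, i++,j++
i=5 j=6: 17<19, i++
i=6 j=6: 25>19, j++
i=6 j=7: 25>20, j++
i=6 j=8: 25<29, i++
i=7 j=8: 28<29, i++
i=8 j=8: 29==29 emit, i++,j++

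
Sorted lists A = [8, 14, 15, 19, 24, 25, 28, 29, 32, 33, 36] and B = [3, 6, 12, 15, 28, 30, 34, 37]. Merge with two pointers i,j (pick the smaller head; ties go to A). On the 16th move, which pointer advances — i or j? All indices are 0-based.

i=0 j=0: A[i]=8>B[j]=3 take 3, j++
i=0 j=1: A[i]=8>B[j]=6 take 6, j++
i=0 j=2: A[i]=8<=B[j]=12 take 8, i++
i=1 j=2: A[i]=14>B[j]=12 take 12, j++
i=1 j=3: A[i]=14<=B[j]=15 take 14, i++
i=2 j=3: A[i]=15<=B[j]=15 take 15, i++
i=3 j=3: A[i]=19>B[j]=15 take 15, j++
i=3 j=4: A[i]=19<=B[j]=28 take 19, i++
i=4 j=4: A[i]=24<=B[j]=28 take 24, i++
i=5 j=4: A[i]=25<=B[j]=28 take 25, i++
i=6 j=4: A[i]=28<=B[j]=28 take 28, i++
i=7 j=4: A[i]=29>B[j]=28 take 28, j++
i=7 j=5: A[i]=29<=B[j]=30 take 29, i++
i=8 j=5: A[i]=32>B[j]=30 take 30, j++
i=8 j=6: A[i]=32<=B[j]=34 take 32, i++
i=9 j=6: A[i]=33<=B[j]=34 take 33, i++

i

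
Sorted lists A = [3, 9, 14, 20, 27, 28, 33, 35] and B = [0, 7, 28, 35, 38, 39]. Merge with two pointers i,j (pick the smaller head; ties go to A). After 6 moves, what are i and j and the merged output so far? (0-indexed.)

[i=0,j=0] A[i]=3>B[j]=0 take 0 → j++
[i=0,j=1] A[i]=3<=B[j]=7 take 3 → i++
[i=1,j=1] A[i]=9>B[j]=7 take 7 → j++
[i=1,j=2] A[i]=9<=B[j]=28 take 9 → i++
[i=2,j=2] A[i]=14<=B[j]=28 take 14 → i++
[i=3,j=2] A[i]=20<=B[j]=28 take 20 → i++

i=4, j=2, merged so far=[0, 3, 7, 9, 14, 20]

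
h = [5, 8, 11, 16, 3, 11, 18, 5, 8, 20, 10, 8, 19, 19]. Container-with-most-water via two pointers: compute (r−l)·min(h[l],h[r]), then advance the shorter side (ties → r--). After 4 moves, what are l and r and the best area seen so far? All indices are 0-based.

l=4, r=13, best area=160

[0,13] min(5,19)*13=65 best=65 * → l++
[1,13] min(8,19)*12=96 best=96 * → l++
[2,13] min(11,19)*11=121 best=121 * → l++
[3,13] min(16,19)*10=160 best=160 * → l++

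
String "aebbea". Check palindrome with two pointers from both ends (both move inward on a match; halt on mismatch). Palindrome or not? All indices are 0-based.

l=0 r=5: 'a'=='a', l++,r--
l=1 r=4: 'e'=='e', l++,r--
l=2 r=3: 'b'=='b', l++,r--

palindrome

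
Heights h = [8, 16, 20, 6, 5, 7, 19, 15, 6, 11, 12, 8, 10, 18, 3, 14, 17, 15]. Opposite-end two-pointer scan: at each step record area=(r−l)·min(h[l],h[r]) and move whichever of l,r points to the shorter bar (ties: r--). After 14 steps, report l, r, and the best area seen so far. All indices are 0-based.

l=0 r=17: min(8,15)*17=136 best=136 *, l++
l=1 r=17: min(16,15)*16=240 best=240 *, r--
l=1 r=16: min(16,17)*15=240 best=240, l++
l=2 r=16: min(20,17)*14=238 best=240, r--
l=2 r=15: min(20,14)*13=182 best=240, r--
l=2 r=14: min(20,3)*12=36 best=240, r--
l=2 r=13: min(20,18)*11=198 best=240, r--
l=2 r=12: min(20,10)*10=100 best=240, r--
l=2 r=11: min(20,8)*9=72 best=240, r--
l=2 r=10: min(20,12)*8=96 best=240, r--
l=2 r=9: min(20,11)*7=77 best=240, r--
l=2 r=8: min(20,6)*6=36 best=240, r--
l=2 r=7: min(20,15)*5=75 best=240, r--
l=2 r=6: min(20,19)*4=76 best=240, r--

l=2, r=5, best area=240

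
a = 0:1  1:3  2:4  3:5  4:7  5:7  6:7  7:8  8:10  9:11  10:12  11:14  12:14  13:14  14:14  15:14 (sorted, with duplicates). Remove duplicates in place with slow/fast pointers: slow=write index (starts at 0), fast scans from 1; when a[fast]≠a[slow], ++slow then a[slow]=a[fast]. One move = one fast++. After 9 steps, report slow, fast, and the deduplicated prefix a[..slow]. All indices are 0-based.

slow=7, fast=10, prefix=[1, 3, 4, 5, 7, 8, 10, 11]

slow=0 fast=1: a[fast]=3≠a[slow]=1 write a[1]=3, slow++,fast++
slow=1 fast=2: a[fast]=4≠a[slow]=3 write a[2]=4, slow++,fast++
slow=2 fast=3: a[fast]=5≠a[slow]=4 write a[3]=5, slow++,fast++
slow=3 fast=4: a[fast]=7≠a[slow]=5 write a[4]=7, slow++,fast++
slow=4 fast=5: a[fast]=7=a[slow] dup, fast++
slow=4 fast=6: a[fast]=7=a[slow] dup, fast++
slow=4 fast=7: a[fast]=8≠a[slow]=7 write a[5]=8, slow++,fast++
slow=5 fast=8: a[fast]=10≠a[slow]=8 write a[6]=10, slow++,fast++
slow=6 fast=9: a[fast]=11≠a[slow]=10 write a[7]=11, slow++,fast++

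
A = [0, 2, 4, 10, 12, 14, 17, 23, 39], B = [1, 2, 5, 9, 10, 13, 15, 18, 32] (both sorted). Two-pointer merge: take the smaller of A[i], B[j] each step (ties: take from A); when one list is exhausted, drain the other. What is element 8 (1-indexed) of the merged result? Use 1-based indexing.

i=1 j=1: A[i]=0<=B[j]=1 take 0, i++
i=2 j=1: A[i]=2>B[j]=1 take 1, j++
i=2 j=2: A[i]=2<=B[j]=2 take 2, i++
i=3 j=2: A[i]=4>B[j]=2 take 2, j++
i=3 j=3: A[i]=4<=B[j]=5 take 4, i++
i=4 j=3: A[i]=10>B[j]=5 take 5, j++
i=4 j=4: A[i]=10>B[j]=9 take 9, j++
i=4 j=5: A[i]=10<=B[j]=10 take 10, i++
i=5 j=5: A[i]=12>B[j]=10 take 10, j++
i=5 j=6: A[i]=12<=B[j]=13 take 12, i++
i=6 j=6: A[i]=14>B[j]=13 take 13, j++
i=6 j=7: A[i]=14<=B[j]=15 take 14, i++
i=7 j=7: A[i]=17>B[j]=15 take 15, j++
i=7 j=8: A[i]=17<=B[j]=18 take 17, i++
i=8 j=8: A[i]=23>B[j]=18 take 18, j++
i=8 j=9: A[i]=23<=B[j]=32 take 23, i++
i=9 j=9: A[i]=39>B[j]=32 take 32, j++
i=9 j=10: B done, take A[i]=39, i++

merged[8] = 10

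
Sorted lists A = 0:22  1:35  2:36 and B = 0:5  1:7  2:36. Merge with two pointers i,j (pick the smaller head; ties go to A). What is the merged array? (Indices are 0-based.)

[5, 7, 22, 35, 36, 36]

i=0 j=0: A[i]=22>B[j]=5 take 5, j++
i=0 j=1: A[i]=22>B[j]=7 take 7, j++
i=0 j=2: A[i]=22<=B[j]=36 take 22, i++
i=1 j=2: A[i]=35<=B[j]=36 take 35, i++
i=2 j=2: A[i]=36<=B[j]=36 take 36, i++
i=3 j=2: A done, take B[j]=36, j++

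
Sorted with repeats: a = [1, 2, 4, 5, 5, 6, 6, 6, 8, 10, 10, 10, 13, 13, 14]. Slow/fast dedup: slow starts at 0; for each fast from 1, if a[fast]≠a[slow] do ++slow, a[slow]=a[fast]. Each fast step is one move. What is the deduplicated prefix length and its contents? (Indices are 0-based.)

slow=0 fast=1: a[fast]=2≠a[slow]=1 write a[1]=2, slow++,fast++
slow=1 fast=2: a[fast]=4≠a[slow]=2 write a[2]=4, slow++,fast++
slow=2 fast=3: a[fast]=5≠a[slow]=4 write a[3]=5, slow++,fast++
slow=3 fast=4: a[fast]=5=a[slow] dup, fast++
slow=3 fast=5: a[fast]=6≠a[slow]=5 write a[4]=6, slow++,fast++
slow=4 fast=6: a[fast]=6=a[slow] dup, fast++
slow=4 fast=7: a[fast]=6=a[slow] dup, fast++
slow=4 fast=8: a[fast]=8≠a[slow]=6 write a[5]=8, slow++,fast++
slow=5 fast=9: a[fast]=10≠a[slow]=8 write a[6]=10, slow++,fast++
slow=6 fast=10: a[fast]=10=a[slow] dup, fast++
slow=6 fast=11: a[fast]=10=a[slow] dup, fast++
slow=6 fast=12: a[fast]=13≠a[slow]=10 write a[7]=13, slow++,fast++
slow=7 fast=13: a[fast]=13=a[slow] dup, fast++
slow=7 fast=14: a[fast]=14≠a[slow]=13 write a[8]=14, slow++,fast++

length 9; prefix = [1, 2, 4, 5, 6, 8, 10, 13, 14]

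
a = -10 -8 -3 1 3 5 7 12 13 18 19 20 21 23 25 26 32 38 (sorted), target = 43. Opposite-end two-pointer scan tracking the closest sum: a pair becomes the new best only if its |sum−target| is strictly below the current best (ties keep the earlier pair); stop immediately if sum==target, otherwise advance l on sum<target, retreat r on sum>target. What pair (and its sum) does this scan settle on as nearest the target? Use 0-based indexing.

pair (5, 38) with sum 43 (|Δ|=0)

l=0 r=17: -10+38=28 d=15 *, l++
l=1 r=17: -8+38=30 d=13 *, l++
l=2 r=17: -3+38=35 d=8 *, l++
l=3 r=17: 1+38=39 d=4 *, l++
l=4 r=17: 3+38=41 d=2 *, l++
l=5 r=17: 5+38=43 d=0 *, stop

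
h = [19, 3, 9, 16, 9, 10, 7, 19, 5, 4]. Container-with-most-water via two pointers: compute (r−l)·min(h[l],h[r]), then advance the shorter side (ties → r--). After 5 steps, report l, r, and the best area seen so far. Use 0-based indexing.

l=0 r=9: min(19,4)*9=36 best=36 *, r--
l=0 r=8: min(19,5)*8=40 best=40 *, r--
l=0 r=7: min(19,19)*7=133 best=133 *, r--
l=0 r=6: min(19,7)*6=42 best=133, r--
l=0 r=5: min(19,10)*5=50 best=133, r--

l=0, r=4, best area=133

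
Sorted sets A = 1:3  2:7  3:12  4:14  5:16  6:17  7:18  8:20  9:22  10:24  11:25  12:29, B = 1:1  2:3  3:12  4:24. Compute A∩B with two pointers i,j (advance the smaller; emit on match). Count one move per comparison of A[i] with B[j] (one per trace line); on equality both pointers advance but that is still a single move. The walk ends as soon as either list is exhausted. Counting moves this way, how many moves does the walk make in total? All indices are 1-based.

11 moves

[i=1,j=1] 3>1 → j++
[i=1,j=2] 3==3 emit → i++,j++
[i=2,j=3] 7<12 → i++
[i=3,j=3] 12==12 emit → i++,j++
[i=4,j=4] 14<24 → i++
[i=5,j=4] 16<24 → i++
[i=6,j=4] 17<24 → i++
[i=7,j=4] 18<24 → i++
[i=8,j=4] 20<24 → i++
[i=9,j=4] 22<24 → i++
[i=10,j=4] 24==24 emit → i++,j++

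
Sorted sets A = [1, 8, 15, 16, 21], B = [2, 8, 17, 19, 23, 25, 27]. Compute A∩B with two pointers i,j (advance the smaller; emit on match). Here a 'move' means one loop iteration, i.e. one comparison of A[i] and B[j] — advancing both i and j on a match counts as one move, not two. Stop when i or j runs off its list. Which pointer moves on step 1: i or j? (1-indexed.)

i=1 j=1: 1<2, i++

i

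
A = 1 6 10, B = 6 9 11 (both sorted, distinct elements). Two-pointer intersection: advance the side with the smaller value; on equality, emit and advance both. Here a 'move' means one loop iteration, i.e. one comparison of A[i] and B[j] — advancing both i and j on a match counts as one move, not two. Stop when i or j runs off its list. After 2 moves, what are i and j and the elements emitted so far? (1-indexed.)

i=3, j=2, emitted=[6]

[i=1,j=1] 1<6 → i++
[i=2,j=1] 6==6 emit → i++,j++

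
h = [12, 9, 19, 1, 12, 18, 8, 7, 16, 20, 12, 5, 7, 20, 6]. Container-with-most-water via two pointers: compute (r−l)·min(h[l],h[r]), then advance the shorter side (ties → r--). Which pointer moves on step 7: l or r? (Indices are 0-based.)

[0,14] min(12,6)*14=84 best=84 * → r--
[0,13] min(12,20)*13=156 best=156 * → l++
[1,13] min(9,20)*12=108 best=156 → l++
[2,13] min(19,20)*11=209 best=209 * → l++
[3,13] min(1,20)*10=10 best=209 → l++
[4,13] min(12,20)*9=108 best=209 → l++
[5,13] min(18,20)*8=144 best=209 → l++

l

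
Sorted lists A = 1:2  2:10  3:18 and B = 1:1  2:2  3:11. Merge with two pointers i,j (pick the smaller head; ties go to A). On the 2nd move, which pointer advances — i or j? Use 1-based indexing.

i

[i=1,j=1] A[i]=2>B[j]=1 take 1 → j++
[i=1,j=2] A[i]=2<=B[j]=2 take 2 → i++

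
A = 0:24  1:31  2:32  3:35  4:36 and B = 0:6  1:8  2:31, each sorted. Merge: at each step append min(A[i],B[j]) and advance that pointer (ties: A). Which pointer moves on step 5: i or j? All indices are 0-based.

i=0 j=0: A[i]=24>B[j]=6 take 6, j++
i=0 j=1: A[i]=24>B[j]=8 take 8, j++
i=0 j=2: A[i]=24<=B[j]=31 take 24, i++
i=1 j=2: A[i]=31<=B[j]=31 take 31, i++
i=2 j=2: A[i]=32>B[j]=31 take 31, j++

j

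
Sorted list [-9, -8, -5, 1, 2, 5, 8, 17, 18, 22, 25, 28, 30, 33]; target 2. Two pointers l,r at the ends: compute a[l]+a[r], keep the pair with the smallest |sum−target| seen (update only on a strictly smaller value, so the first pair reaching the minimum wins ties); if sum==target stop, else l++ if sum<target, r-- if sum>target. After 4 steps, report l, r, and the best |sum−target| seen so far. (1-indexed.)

[1,14] -9+33=24 d=22 * → r--
[1,13] -9+30=21 d=19 * → r--
[1,12] -9+28=19 d=17 * → r--
[1,11] -9+25=16 d=14 * → r--

l=1, r=10, best |Δ|=14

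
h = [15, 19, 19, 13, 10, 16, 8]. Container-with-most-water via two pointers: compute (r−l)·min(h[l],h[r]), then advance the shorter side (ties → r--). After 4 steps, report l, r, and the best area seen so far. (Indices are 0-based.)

[0,6] min(15,8)*6=48 best=48 * → r--
[0,5] min(15,16)*5=75 best=75 * → l++
[1,5] min(19,16)*4=64 best=75 → r--
[1,4] min(19,10)*3=30 best=75 → r--

l=1, r=3, best area=75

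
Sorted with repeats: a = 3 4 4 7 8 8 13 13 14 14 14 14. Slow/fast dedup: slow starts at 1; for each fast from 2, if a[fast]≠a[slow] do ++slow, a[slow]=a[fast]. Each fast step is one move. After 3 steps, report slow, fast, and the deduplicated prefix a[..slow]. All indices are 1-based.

slow=3, fast=5, prefix=[3, 4, 7]

slow=1 fast=2: a[fast]=4≠a[slow]=3 write a[2]=4, slow++,fast++
slow=2 fast=3: a[fast]=4=a[slow] dup, fast++
slow=2 fast=4: a[fast]=7≠a[slow]=4 write a[3]=7, slow++,fast++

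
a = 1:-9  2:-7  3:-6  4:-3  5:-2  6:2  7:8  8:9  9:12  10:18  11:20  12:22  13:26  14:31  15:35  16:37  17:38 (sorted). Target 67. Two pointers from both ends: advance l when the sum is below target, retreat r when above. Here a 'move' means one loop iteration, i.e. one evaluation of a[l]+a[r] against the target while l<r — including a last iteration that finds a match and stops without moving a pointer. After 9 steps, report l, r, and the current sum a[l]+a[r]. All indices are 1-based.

[1,17] -9+38=29 <67 → l++
[2,17] -7+38=31 <67 → l++
[3,17] -6+38=32 <67 → l++
[4,17] -3+38=35 <67 → l++
[5,17] -2+38=36 <67 → l++
[6,17] 2+38=40 <67 → l++
[7,17] 8+38=46 <67 → l++
[8,17] 9+38=47 <67 → l++
[9,17] 12+38=50 <67 → l++

l=10, r=17, sum=56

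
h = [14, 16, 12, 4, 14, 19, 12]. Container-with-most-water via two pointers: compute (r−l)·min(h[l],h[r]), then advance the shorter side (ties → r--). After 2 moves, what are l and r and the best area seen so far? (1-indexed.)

l=2, r=6, best area=72

l=1 r=7: min(14,12)*6=72 best=72 *, r--
l=1 r=6: min(14,19)*5=70 best=72, l++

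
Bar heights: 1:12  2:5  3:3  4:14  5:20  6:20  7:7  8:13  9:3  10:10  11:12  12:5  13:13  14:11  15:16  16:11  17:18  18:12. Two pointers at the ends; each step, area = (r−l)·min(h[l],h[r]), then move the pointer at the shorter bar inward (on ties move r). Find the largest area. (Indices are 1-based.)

max area = 216

l=1 r=18: min(12,12)*17=204 best=204 *, r--
l=1 r=17: min(12,18)*16=192 best=204, l++
l=2 r=17: min(5,18)*15=75 best=204, l++
l=3 r=17: min(3,18)*14=42 best=204, l++
l=4 r=17: min(14,18)*13=182 best=204, l++
l=5 r=17: min(20,18)*12=216 best=216 *, r--
l=5 r=16: min(20,11)*11=121 best=216, r--
l=5 r=15: min(20,16)*10=160 best=216, r--
l=5 r=14: min(20,11)*9=99 best=216, r--
l=5 r=13: min(20,13)*8=104 best=216, r--
l=5 r=12: min(20,5)*7=35 best=216, r--
l=5 r=11: min(20,12)*6=72 best=216, r--
l=5 r=10: min(20,10)*5=50 best=216, r--
l=5 r=9: min(20,3)*4=12 best=216, r--
l=5 r=8: min(20,13)*3=39 best=216, r--
l=5 r=7: min(20,7)*2=14 best=216, r--
l=5 r=6: min(20,20)*1=20 best=216, r--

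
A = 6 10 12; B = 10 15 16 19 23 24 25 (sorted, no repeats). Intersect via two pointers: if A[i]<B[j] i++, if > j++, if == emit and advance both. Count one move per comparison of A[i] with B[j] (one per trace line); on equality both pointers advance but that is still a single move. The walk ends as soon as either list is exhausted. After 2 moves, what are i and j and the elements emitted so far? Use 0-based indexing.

i=0 j=0: 6<10, i++
i=1 j=0: 10==10 emit, i++,j++

i=2, j=1, emitted=[10]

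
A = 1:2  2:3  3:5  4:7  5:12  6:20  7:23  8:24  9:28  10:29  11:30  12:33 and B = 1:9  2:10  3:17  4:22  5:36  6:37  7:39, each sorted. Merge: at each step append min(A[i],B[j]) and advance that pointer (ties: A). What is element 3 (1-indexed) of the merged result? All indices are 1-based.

i=1 j=1: A[i]=2<=B[j]=9 take 2, i++
i=2 j=1: A[i]=3<=B[j]=9 take 3, i++
i=3 j=1: A[i]=5<=B[j]=9 take 5, i++
i=4 j=1: A[i]=7<=B[j]=9 take 7, i++
i=5 j=1: A[i]=12>B[j]=9 take 9, j++
i=5 j=2: A[i]=12>B[j]=10 take 10, j++
i=5 j=3: A[i]=12<=B[j]=17 take 12, i++
i=6 j=3: A[i]=20>B[j]=17 take 17, j++
i=6 j=4: A[i]=20<=B[j]=22 take 20, i++
i=7 j=4: A[i]=23>B[j]=22 take 22, j++
i=7 j=5: A[i]=23<=B[j]=36 take 23, i++
i=8 j=5: A[i]=24<=B[j]=36 take 24, i++
i=9 j=5: A[i]=28<=B[j]=36 take 28, i++
i=10 j=5: A[i]=29<=B[j]=36 take 29, i++
i=11 j=5: A[i]=30<=B[j]=36 take 30, i++
i=12 j=5: A[i]=33<=B[j]=36 take 33, i++
i=13 j=5: A done, take B[j]=36, j++
i=13 j=6: A done, take B[j]=37, j++
i=13 j=7: A done, take B[j]=39, j++

merged[3] = 5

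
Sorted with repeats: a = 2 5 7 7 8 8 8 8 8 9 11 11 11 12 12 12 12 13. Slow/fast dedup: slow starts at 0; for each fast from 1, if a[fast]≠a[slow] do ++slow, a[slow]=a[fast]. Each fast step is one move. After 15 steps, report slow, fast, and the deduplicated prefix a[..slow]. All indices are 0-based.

slow=0 fast=1: a[fast]=5≠a[slow]=2 write a[1]=5, slow++,fast++
slow=1 fast=2: a[fast]=7≠a[slow]=5 write a[2]=7, slow++,fast++
slow=2 fast=3: a[fast]=7=a[slow] dup, fast++
slow=2 fast=4: a[fast]=8≠a[slow]=7 write a[3]=8, slow++,fast++
slow=3 fast=5: a[fast]=8=a[slow] dup, fast++
slow=3 fast=6: a[fast]=8=a[slow] dup, fast++
slow=3 fast=7: a[fast]=8=a[slow] dup, fast++
slow=3 fast=8: a[fast]=8=a[slow] dup, fast++
slow=3 fast=9: a[fast]=9≠a[slow]=8 write a[4]=9, slow++,fast++
slow=4 fast=10: a[fast]=11≠a[slow]=9 write a[5]=11, slow++,fast++
slow=5 fast=11: a[fast]=11=a[slow] dup, fast++
slow=5 fast=12: a[fast]=11=a[slow] dup, fast++
slow=5 fast=13: a[fast]=12≠a[slow]=11 write a[6]=12, slow++,fast++
slow=6 fast=14: a[fast]=12=a[slow] dup, fast++
slow=6 fast=15: a[fast]=12=a[slow] dup, fast++

slow=6, fast=16, prefix=[2, 5, 7, 8, 9, 11, 12]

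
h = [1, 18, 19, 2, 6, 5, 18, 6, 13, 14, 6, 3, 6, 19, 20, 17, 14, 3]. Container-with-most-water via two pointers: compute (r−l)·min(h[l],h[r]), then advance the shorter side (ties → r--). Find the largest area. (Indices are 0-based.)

l=0 r=17: min(1,3)*17=17 best=17 *, l++
l=1 r=17: min(18,3)*16=48 best=48 *, r--
l=1 r=16: min(18,14)*15=210 best=210 *, r--
l=1 r=15: min(18,17)*14=238 best=238 *, r--
l=1 r=14: min(18,20)*13=234 best=238, l++
l=2 r=14: min(19,20)*12=228 best=238, l++
l=3 r=14: min(2,20)*11=22 best=238, l++
l=4 r=14: min(6,20)*10=60 best=238, l++
l=5 r=14: min(5,20)*9=45 best=238, l++
l=6 r=14: min(18,20)*8=144 best=238, l++
l=7 r=14: min(6,20)*7=42 best=238, l++
l=8 r=14: min(13,20)*6=78 best=238, l++
l=9 r=14: min(14,20)*5=70 best=238, l++
l=10 r=14: min(6,20)*4=24 best=238, l++
l=11 r=14: min(3,20)*3=9 best=238, l++
l=12 r=14: min(6,20)*2=12 best=238, l++
l=13 r=14: min(19,20)*1=19 best=238, l++

max area = 238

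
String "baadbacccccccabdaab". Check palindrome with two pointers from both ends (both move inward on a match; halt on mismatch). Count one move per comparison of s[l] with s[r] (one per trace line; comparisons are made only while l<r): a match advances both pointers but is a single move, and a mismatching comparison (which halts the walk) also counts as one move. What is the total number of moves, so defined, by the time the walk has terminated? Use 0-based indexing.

9 moves

[0,18] 'b'=='b' → l++,r--
[1,17] 'a'=='a' → l++,r--
[2,16] 'a'=='a' → l++,r--
[3,15] 'd'=='d' → l++,r--
[4,14] 'b'=='b' → l++,r--
[5,13] 'a'=='a' → l++,r--
[6,12] 'c'=='c' → l++,r--
[7,11] 'c'=='c' → l++,r--
[8,10] 'c'=='c' → l++,r--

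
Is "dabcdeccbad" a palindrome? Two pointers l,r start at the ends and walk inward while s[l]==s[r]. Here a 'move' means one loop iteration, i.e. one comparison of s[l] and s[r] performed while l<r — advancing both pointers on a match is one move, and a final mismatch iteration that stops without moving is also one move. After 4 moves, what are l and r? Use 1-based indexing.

l=1 r=11: 'd'=='d', l++,r--
l=2 r=10: 'a'=='a', l++,r--
l=3 r=9: 'b'=='b', l++,r--
l=4 r=8: 'c'=='c', l++,r--

l=5, r=7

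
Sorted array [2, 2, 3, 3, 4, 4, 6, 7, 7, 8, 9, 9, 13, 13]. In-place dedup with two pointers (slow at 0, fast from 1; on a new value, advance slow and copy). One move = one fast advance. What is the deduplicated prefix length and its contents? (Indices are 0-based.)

length 8; prefix = [2, 3, 4, 6, 7, 8, 9, 13]

slow=0 fast=1: a[fast]=2=a[slow] dup, fast++
slow=0 fast=2: a[fast]=3≠a[slow]=2 write a[1]=3, slow++,fast++
slow=1 fast=3: a[fast]=3=a[slow] dup, fast++
slow=1 fast=4: a[fast]=4≠a[slow]=3 write a[2]=4, slow++,fast++
slow=2 fast=5: a[fast]=4=a[slow] dup, fast++
slow=2 fast=6: a[fast]=6≠a[slow]=4 write a[3]=6, slow++,fast++
slow=3 fast=7: a[fast]=7≠a[slow]=6 write a[4]=7, slow++,fast++
slow=4 fast=8: a[fast]=7=a[slow] dup, fast++
slow=4 fast=9: a[fast]=8≠a[slow]=7 write a[5]=8, slow++,fast++
slow=5 fast=10: a[fast]=9≠a[slow]=8 write a[6]=9, slow++,fast++
slow=6 fast=11: a[fast]=9=a[slow] dup, fast++
slow=6 fast=12: a[fast]=13≠a[slow]=9 write a[7]=13, slow++,fast++
slow=7 fast=13: a[fast]=13=a[slow] dup, fast++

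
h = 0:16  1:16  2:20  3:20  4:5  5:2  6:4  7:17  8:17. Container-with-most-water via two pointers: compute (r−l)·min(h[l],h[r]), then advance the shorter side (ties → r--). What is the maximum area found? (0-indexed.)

[0,8] min(16,17)*8=128 best=128 * → l++
[1,8] min(16,17)*7=112 best=128 → l++
[2,8] min(20,17)*6=102 best=128 → r--
[2,7] min(20,17)*5=85 best=128 → r--
[2,6] min(20,4)*4=16 best=128 → r--
[2,5] min(20,2)*3=6 best=128 → r--
[2,4] min(20,5)*2=10 best=128 → r--
[2,3] min(20,20)*1=20 best=128 → r--

max area = 128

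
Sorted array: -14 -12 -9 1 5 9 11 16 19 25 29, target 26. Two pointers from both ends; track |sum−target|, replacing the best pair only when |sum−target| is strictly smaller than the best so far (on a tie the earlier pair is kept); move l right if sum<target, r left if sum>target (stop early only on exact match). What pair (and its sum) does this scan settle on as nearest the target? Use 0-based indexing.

[0,10] -14+29=15 d=11 * → l++
[1,10] -12+29=17 d=9 * → l++
[2,10] -9+29=20 d=6 * → l++
[3,10] 1+29=30 d=4 * → r--
[3,9] 1+25=26 d=0 * → stop

pair (1, 25) with sum 26 (|Δ|=0)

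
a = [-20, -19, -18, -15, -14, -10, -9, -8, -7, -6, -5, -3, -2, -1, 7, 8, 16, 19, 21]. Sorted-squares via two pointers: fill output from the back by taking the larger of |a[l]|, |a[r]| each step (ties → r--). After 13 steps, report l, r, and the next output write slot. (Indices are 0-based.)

l=8, r=13, next write slot=5

l=0 r=18: |-20|<=|21| out[18]=441, r--
l=0 r=17: |-20|>|19| out[17]=400, l++
l=1 r=17: |-19|<=|19| out[16]=361, r--
l=1 r=16: |-19|>|16| out[15]=361, l++
l=2 r=16: |-18|>|16| out[14]=324, l++
l=3 r=16: |-15|<=|16| out[13]=256, r--
l=3 r=15: |-15|>|8| out[12]=225, l++
l=4 r=15: |-14|>|8| out[11]=196, l++
l=5 r=15: |-10|>|8| out[10]=100, l++
l=6 r=15: |-9|>|8| out[9]=81, l++
l=7 r=15: |-8|<=|8| out[8]=64, r--
l=7 r=14: |-8|>|7| out[7]=64, l++
l=8 r=14: |-7|<=|7| out[6]=49, r--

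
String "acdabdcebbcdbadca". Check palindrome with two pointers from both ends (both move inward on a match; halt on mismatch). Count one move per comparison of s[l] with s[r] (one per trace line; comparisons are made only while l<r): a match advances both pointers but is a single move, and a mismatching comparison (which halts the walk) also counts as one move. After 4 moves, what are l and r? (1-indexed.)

l=5, r=13

[1,17] 'a'=='a' → l++,r--
[2,16] 'c'=='c' → l++,r--
[3,15] 'd'=='d' → l++,r--
[4,14] 'a'=='a' → l++,r--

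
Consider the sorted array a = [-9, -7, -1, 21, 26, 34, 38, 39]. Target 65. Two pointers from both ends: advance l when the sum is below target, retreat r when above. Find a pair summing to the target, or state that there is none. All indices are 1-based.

l=1 r=8: -9+39=30 <65, l++
l=2 r=8: -7+39=32 <65, l++
l=3 r=8: -1+39=38 <65, l++
l=4 r=8: 21+39=60 <65, l++
l=5 r=8: 26+39=65, found

(26, 39)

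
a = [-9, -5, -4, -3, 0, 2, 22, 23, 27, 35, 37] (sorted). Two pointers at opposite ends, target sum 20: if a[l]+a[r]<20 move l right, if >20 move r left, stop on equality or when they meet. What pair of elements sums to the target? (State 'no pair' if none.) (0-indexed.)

(-3, 23)

l=0 r=10: -9+37=28 >20, r--
l=0 r=9: -9+35=26 >20, r--
l=0 r=8: -9+27=18 <20, l++
l=1 r=8: -5+27=22 >20, r--
l=1 r=7: -5+23=18 <20, l++
l=2 r=7: -4+23=19 <20, l++
l=3 r=7: -3+23=20, found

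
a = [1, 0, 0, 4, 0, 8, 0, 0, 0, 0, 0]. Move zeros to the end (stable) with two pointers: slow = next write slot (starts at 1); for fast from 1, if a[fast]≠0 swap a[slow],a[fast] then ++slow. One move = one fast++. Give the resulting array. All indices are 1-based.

[1, 4, 8, 0, 0, 0, 0, 0, 0, 0, 0]

slow=1 fast=1: a[fast]=1≠0 swap→a[1]=1, slow++,fast++
slow=2 fast=2: a[fast]=0, fast++
slow=2 fast=3: a[fast]=0, fast++
slow=2 fast=4: a[fast]=4≠0 swap→a[2]=4, slow++,fast++
slow=3 fast=5: a[fast]=0, fast++
slow=3 fast=6: a[fast]=8≠0 swap→a[3]=8, slow++,fast++
slow=4 fast=7: a[fast]=0, fast++
slow=4 fast=8: a[fast]=0, fast++
slow=4 fast=9: a[fast]=0, fast++
slow=4 fast=10: a[fast]=0, fast++
slow=4 fast=11: a[fast]=0, fast++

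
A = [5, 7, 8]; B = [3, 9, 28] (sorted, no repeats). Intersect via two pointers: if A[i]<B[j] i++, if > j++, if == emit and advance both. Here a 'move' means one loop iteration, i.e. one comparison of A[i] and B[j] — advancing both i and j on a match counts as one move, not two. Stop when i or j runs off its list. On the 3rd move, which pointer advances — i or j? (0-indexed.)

i

i=0 j=0: 5>3, j++
i=0 j=1: 5<9, i++
i=1 j=1: 7<9, i++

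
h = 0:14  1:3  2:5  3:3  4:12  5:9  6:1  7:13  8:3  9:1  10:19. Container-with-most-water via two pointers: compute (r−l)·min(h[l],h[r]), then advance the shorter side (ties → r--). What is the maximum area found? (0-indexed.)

max area = 140

l=0 r=10: min(14,19)*10=140 best=140 *, l++
l=1 r=10: min(3,19)*9=27 best=140, l++
l=2 r=10: min(5,19)*8=40 best=140, l++
l=3 r=10: min(3,19)*7=21 best=140, l++
l=4 r=10: min(12,19)*6=72 best=140, l++
l=5 r=10: min(9,19)*5=45 best=140, l++
l=6 r=10: min(1,19)*4=4 best=140, l++
l=7 r=10: min(13,19)*3=39 best=140, l++
l=8 r=10: min(3,19)*2=6 best=140, l++
l=9 r=10: min(1,19)*1=1 best=140, l++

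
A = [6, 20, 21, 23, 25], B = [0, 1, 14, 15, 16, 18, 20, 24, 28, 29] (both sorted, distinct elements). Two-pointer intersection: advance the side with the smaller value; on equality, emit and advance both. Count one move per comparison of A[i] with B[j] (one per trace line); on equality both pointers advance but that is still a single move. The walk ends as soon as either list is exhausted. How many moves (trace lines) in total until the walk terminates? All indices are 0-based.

[i=0,j=0] 6>0 → j++
[i=0,j=1] 6>1 → j++
[i=0,j=2] 6<14 → i++
[i=1,j=2] 20>14 → j++
[i=1,j=3] 20>15 → j++
[i=1,j=4] 20>16 → j++
[i=1,j=5] 20>18 → j++
[i=1,j=6] 20==20 emit → i++,j++
[i=2,j=7] 21<24 → i++
[i=3,j=7] 23<24 → i++
[i=4,j=7] 25>24 → j++
[i=4,j=8] 25<28 → i++

12 moves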